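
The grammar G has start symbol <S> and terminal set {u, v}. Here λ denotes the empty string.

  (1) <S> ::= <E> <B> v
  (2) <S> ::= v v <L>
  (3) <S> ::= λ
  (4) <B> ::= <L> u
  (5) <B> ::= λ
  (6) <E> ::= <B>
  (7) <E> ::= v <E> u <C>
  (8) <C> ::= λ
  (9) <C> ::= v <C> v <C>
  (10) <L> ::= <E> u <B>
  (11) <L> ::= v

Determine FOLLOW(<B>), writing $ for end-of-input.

FIRST(<C>): from <C>::=λ we get {λ}; from <C>::=v <C> v <C> we get {v}. So FIRST(<C>) = {λ, v}.
FIRST(<S>): from <S>::=<E> <B> v we get {u, v}; from <S>::=v v <L> we get {v}; from <S>::=λ we get {λ}. So FIRST(<S>) = {λ, u, v}.
FIRST(<B>): from <B>::=<L> u we get {u, v}; from <B>::=λ we get {λ}. So FIRST(<B>) = {λ, u, v}.
FIRST(<E>): from <E>::=<B> we get {λ, u, v}; from <E>::=v <E> u <C> we get {v}. So FIRST(<E>) = {λ, u, v}.
FIRST(<L>): from <L>::=<E> u <B> we get {u, v}; from <L>::=v we get {v}. So FIRST(<L>) = {u, v}.
FOLLOW(<S>) includes $ since <S> is the start symbol.
FOLLOW(<S>): <S> appears on no right-hand side. Thus FOLLOW(<S>) = {$}.
FOLLOW(<E>): in <S>::=<E> <B> v, <E> is followed by <B> v with FIRST {u, v}; in <E>::=v <E> u <C>, <E> is followed by u <C> with FIRST {u}; in <L>::=<E> u <B>, <E> is followed by u <B> with FIRST {u}. Thus FOLLOW(<E>) = {u, v}.
FOLLOW(<C>): in <E>::=v <E> u <C>, the suffix after <C> is empty, so FOLLOW(<C>) ⊇ FOLLOW(<E>) = {u, v}; in <C>::=v <C> v <C> (occurrence 1), <C> is followed by v <C> with FIRST {v}; in <C>::=v <C> v <C> (occurrence 2), the suffix after <C> is empty (adds nothing new). Thus FOLLOW(<C>) = {u, v}.
FOLLOW(<L>): in <S>::=v v <L>, the suffix after <L> is empty, so FOLLOW(<L>) ⊇ FOLLOW(<S>) = {$}; in <B>::=<L> u, <L> is followed by u with FIRST {u}. Thus FOLLOW(<L>) = {$, u}.
FOLLOW(<B>): in <S>::=<E> <B> v, <B> is followed by v with FIRST {v}; in <E>::=<B>, the suffix after <B> is empty, so FOLLOW(<B>) ⊇ FOLLOW(<E>) = {u, v}; in <L>::=<E> u <B>, the suffix after <B> is empty, so FOLLOW(<B>) ⊇ FOLLOW(<L>) = {$, u}. Thus FOLLOW(<B>) = {$, u, v}.

{$, u, v}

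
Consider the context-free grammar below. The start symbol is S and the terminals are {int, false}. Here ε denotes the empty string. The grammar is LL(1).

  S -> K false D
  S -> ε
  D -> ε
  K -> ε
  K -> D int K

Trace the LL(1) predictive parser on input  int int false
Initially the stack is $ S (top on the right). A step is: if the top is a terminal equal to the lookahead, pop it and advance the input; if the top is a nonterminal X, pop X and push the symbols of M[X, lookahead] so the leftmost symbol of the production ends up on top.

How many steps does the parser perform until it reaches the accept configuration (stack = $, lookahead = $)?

10

step 1: stack=$ S  input=int int false $  — expand S -> K false D
step 2: stack=$ D false K  input=int int false $  — expand K -> D int K
step 3: stack=$ D false K int D  input=int int false $  — expand D -> ε
step 4: stack=$ D false K int  input=int int false $  — match int
step 5: stack=$ D false K  input=int false $  — expand K -> D int K
step 6: stack=$ D false K int D  input=int false $  — expand D -> ε
step 7: stack=$ D false K int  input=int false $  — match int
step 8: stack=$ D false K  input=false $  — expand K -> ε
step 9: stack=$ D false  input=false $  — match false
step 10: stack=$ D  input=$  — expand D -> ε
Accept reached after 10 steps.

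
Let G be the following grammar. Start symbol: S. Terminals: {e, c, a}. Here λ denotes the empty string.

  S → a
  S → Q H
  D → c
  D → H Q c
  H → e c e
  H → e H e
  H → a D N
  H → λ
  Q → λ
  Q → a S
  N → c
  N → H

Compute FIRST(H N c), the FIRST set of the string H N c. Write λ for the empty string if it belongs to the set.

{a, c, e}

FIRST(H): from H→e c e we get {e}; from H→e H e we get {e}; from H→a D N we get {a}; from H→λ we get {λ}. So FIRST(H) = {λ, a, e}.
FIRST(Q): from Q→λ we get {λ}; from Q→a S we get {a}. So FIRST(Q) = {λ, a}.
FIRST(S): from S→a we get {a}; from S→Q H we get {λ, a, e}. So FIRST(S) = {λ, a, e}.
FIRST(D): from D→c we get {c}; from D→H Q c we get {a, c, e}. So FIRST(D) = {a, c, e}.
FIRST(N): from N→c we get {c}; from N→H we get {λ, a, e}. So FIRST(N) = {λ, a, c, e}.
FIRST(H N c): take FIRST of each symbol in turn, carrying on past any symbol whose FIRST contains λ; result {a, c, e}.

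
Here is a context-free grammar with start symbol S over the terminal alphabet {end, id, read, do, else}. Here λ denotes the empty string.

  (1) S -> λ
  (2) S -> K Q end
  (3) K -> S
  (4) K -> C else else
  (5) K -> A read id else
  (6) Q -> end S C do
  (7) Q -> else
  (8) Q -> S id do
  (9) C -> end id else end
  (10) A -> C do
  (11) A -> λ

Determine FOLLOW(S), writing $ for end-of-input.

FIRST(C): from C->end id else end we get {end}. So FIRST(C) = {end}.
FIRST(A): from A->C do we get {end}; from A->λ we get {λ}. So FIRST(A) = {λ, end}.
FIRST(S): from S->λ we get {λ}; from S->K Q end we get {else, end, id, read}. So FIRST(S) = {λ, else, end, id, read}.
FIRST(K): from K->S we get {λ, else, end, id, read}; from K->C else else we get {end}; from K->A read id else we get {end, read}. So FIRST(K) = {λ, else, end, id, read}.
FIRST(Q): from Q->end S C do we get {end}; from Q->else we get {else}; from Q->S id do we get {else, end, id, read}. So FIRST(Q) = {else, end, id, read}.
FOLLOW(S) includes $ since S is the start symbol.
FOLLOW(K): in S->K Q end, K is followed by Q end with FIRST {else, end, id, read}. Thus FOLLOW(K) = {else, end, id, read}.
FOLLOW(S): in K->S, the suffix after S is empty, so FOLLOW(S) ⊇ FOLLOW(K) = {else, end, id, read}; in Q->end S C do, S is followed by C do with FIRST {end}; in Q->S id do, S is followed by id do with FIRST {id}. Thus FOLLOW(S) = {$, else, end, id, read}.
FOLLOW(Q): in S->K Q end, Q is followed by end with FIRST {end}. Thus FOLLOW(Q) = {end}.
FOLLOW(C): in K->C else else, C is followed by else else with FIRST {else}; in Q->end S C do, C is followed by do with FIRST {do}; in A->C do, C is followed by do with FIRST {do}. Thus FOLLOW(C) = {do, else}.
FOLLOW(A): in K->A read id else, A is followed by read id else with FIRST {read}. Thus FOLLOW(A) = {read}.

{$, else, end, id, read}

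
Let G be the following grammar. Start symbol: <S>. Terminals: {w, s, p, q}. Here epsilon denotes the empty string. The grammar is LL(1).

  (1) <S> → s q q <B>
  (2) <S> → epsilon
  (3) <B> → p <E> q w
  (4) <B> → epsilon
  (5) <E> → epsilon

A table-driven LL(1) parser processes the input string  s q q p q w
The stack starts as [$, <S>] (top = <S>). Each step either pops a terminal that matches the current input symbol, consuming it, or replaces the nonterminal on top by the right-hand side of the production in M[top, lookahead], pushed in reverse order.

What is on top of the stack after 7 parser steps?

q

step 1: stack=$ <S>  input=s q q p q w $  — expand <S> → s q q <B>
step 2: stack=$ <B> q q s  input=s q q p q w $  — match s
step 3: stack=$ <B> q q  input=q q p q w $  — match q
step 4: stack=$ <B> q  input=q p q w $  — match q
step 5: stack=$ <B>  input=p q w $  — expand <B> → p <E> q w
step 6: stack=$ w q <E> p  input=p q w $  — match p
step 7: stack=$ w q <E>  input=q w $  — expand <E> → epsilon
Stack after step 7: $ w q (top = q).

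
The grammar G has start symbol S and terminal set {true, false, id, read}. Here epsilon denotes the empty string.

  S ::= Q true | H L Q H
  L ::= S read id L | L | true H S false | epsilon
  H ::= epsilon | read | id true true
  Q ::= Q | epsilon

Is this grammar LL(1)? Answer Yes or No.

No

FIRST(S) = {epsilon, id, read, true}
FIRST(L) = {epsilon, id, read, true}
FIRST(H) = {epsilon, id, read}
FIRST(Q) = {epsilon}
FOLLOW(S) = {$, false, read}
FOLLOW(L) = {$, false, id, read}
FOLLOW(H) = {$, false, id, read, true}
FOLLOW(Q) = {$, false, id, read, true}
Cell M[H, id] receives both H ::= epsilon and H ::= id true true — the grammar is not LL(1).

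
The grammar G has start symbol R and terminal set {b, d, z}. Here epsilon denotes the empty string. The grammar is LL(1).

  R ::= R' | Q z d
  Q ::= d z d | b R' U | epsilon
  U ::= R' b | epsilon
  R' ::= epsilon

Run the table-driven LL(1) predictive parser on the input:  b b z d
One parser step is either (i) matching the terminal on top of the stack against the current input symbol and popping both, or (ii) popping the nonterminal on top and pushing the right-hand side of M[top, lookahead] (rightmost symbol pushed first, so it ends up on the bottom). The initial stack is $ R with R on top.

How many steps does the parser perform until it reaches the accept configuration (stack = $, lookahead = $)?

step 1: stack=$ R  input=b b z d $  — expand R ::= Q z d
step 2: stack=$ d z Q  input=b b z d $  — expand Q ::= b R' U
step 3: stack=$ d z U R' b  input=b b z d $  — match b
step 4: stack=$ d z U R'  input=b z d $  — expand R' ::= epsilon
step 5: stack=$ d z U  input=b z d $  — expand U ::= R' b
step 6: stack=$ d z b R'  input=b z d $  — expand R' ::= epsilon
step 7: stack=$ d z b  input=b z d $  — match b
step 8: stack=$ d z  input=z d $  — match z
step 9: stack=$ d  input=d $  — match d
Accept reached after 9 steps.

9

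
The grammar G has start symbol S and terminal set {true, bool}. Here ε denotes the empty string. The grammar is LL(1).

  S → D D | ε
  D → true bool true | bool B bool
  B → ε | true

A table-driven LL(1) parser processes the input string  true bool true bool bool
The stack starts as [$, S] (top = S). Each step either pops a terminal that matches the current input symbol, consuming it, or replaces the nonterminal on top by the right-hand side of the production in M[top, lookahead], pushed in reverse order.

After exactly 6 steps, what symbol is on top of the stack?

step 1: stack=$ S  input=true bool true bool bool $  — expand S → D D
step 2: stack=$ D D  input=true bool true bool bool $  — expand D → true bool true
step 3: stack=$ D true bool true  input=true bool true bool bool $  — match true
step 4: stack=$ D true bool  input=bool true bool bool $  — match bool
step 5: stack=$ D true  input=true bool bool $  — match true
step 6: stack=$ D  input=bool bool $  — expand D → bool B bool
Stack after step 6: $ bool B bool (top = bool).

bool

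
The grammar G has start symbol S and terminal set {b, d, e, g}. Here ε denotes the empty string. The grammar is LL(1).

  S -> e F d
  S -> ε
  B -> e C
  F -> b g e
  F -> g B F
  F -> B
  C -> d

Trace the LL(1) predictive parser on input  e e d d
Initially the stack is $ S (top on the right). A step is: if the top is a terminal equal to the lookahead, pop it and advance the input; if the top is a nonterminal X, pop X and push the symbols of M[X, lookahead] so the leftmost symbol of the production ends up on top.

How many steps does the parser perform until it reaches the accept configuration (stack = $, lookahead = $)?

     Stack    Input      Action
  1  $ S      e e d d $  expand S -> e F d
  2  $ d F e  e e d d $  match e
  3  $ d F    e d d $    expand F -> B
  4  $ d B    e d d $    expand B -> e C
  5  $ d C e  e d d $    match e
  6  $ d C    d d $      expand C -> d
  7  $ d d    d d $      match d
  8  $ d      d $        match d
Accept reached after 8 steps.

8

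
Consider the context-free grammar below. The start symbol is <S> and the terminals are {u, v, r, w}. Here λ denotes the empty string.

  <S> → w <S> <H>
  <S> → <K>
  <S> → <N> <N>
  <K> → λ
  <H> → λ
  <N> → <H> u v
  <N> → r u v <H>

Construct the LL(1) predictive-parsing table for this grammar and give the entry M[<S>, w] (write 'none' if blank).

<S> → w <S> <H>

FIRST(<K>): from <K>→λ we get {λ}. So FIRST(<K>) = {λ}.
FIRST(<H>): from <H>→λ we get {λ}. So FIRST(<H>) = {λ}.
FIRST(<N>): from <N>→<H> u v we get {u}; from <N>→r u v <H> we get {r}. So FIRST(<N>) = {r, u}.
FIRST(<S>): from <S>→w <S> <H> we get {w}; from <S>→<K> we get {λ}; from <S>→<N> <N> we get {r, u}. So FIRST(<S>) = {λ, r, u, w}.
FOLLOW(<S>) includes $ since <S> is the start symbol.
FOLLOW(<S>): in <S>→w <S> <H>, <S> is followed by <H> with FIRST {λ}; in <S>→w <S> <H>, the suffix after <S> is nullable (adds nothing new). Thus FOLLOW(<S>) = {$}.
For <S> → w <S> <H>: FIRST(w <S> <H>) = {w}, so it goes in M[<S>, t] for t ∈ {w}.
For <S> → <K>: FIRST(<K>) = {λ}, so it goes in M[<S>, t] for t ∈ {}; since λ ∈ FIRST, also for every t ∈ FOLLOW(<S>) = {$}.
For <S> → <N> <N>: FIRST(<N> <N>) = {r, u}, so it goes in M[<S>, t] for t ∈ {r, u}.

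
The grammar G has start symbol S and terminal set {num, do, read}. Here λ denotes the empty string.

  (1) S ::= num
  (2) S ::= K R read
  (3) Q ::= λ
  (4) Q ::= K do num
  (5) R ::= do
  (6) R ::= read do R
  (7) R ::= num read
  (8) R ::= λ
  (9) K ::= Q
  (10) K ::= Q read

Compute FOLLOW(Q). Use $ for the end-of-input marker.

FIRST(R): from R::=do we get {do}; from R::=read do R we get {read}; from R::=num read we get {num}; from R::=λ we get {λ}. So FIRST(R) = {λ, do, num, read}.
FIRST(S): from S::=num we get {num}; from S::=K R read we get {do, num, read}. So FIRST(S) = {do, num, read}.
FIRST(Q): from Q::=λ we get {λ}; from Q::=K do num we get {do, read}. So FIRST(Q) = {λ, do, read}.
FIRST(K): from K::=Q we get {λ, do, read}; from K::=Q read we get {do, read}. So FIRST(K) = {λ, do, read}.
FOLLOW(S) includes $ since S is the start symbol.
FOLLOW(S): S appears on no right-hand side. Thus FOLLOW(S) = {$}.
FOLLOW(R): in S::=K R read, R is followed by read with FIRST {read}; in R::=read do R, the suffix after R is empty (adds nothing new). Thus FOLLOW(R) = {read}.
FOLLOW(K): in S::=K R read, K is followed by R read with FIRST {do, num, read}; in Q::=K do num, K is followed by do num with FIRST {do}. Thus FOLLOW(K) = {do, num, read}.
FOLLOW(Q): in K::=Q, the suffix after Q is empty, so FOLLOW(Q) ⊇ FOLLOW(K) = {do, num, read}; in K::=Q read, Q is followed by read with FIRST {read}. Thus FOLLOW(Q) = {do, num, read}.

{do, num, read}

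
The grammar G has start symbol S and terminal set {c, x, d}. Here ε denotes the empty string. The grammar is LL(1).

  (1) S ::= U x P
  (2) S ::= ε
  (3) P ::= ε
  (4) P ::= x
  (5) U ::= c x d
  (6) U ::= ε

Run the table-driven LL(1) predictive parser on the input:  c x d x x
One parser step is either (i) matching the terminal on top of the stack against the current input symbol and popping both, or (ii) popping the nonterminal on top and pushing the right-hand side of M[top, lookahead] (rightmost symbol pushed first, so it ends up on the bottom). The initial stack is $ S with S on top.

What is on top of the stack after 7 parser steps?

x

step 1: stack=$ S  input=c x d x x $  — expand S ::= U x P
step 2: stack=$ P x U  input=c x d x x $  — expand U ::= c x d
step 3: stack=$ P x d x c  input=c x d x x $  — match c
step 4: stack=$ P x d x  input=x d x x $  — match x
step 5: stack=$ P x d  input=d x x $  — match d
step 6: stack=$ P x  input=x x $  — match x
step 7: stack=$ P  input=x $  — expand P ::= x
Stack after step 7: $ x (top = x).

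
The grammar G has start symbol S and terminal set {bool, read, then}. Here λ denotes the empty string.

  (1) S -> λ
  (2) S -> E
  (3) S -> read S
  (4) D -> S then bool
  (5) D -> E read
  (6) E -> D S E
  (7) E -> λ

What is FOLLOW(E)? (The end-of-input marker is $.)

{$, read, then}

FIRST(S) = {λ, read, then}  (via E)
FIRST(D) = {read, then}  (via S then bool, E read)
FIRST(E) = {λ, read, then}  (via D S E)
FOLLOW(S) includes $ since S is the start symbol.
FOLLOW(S): in S->read S, the suffix after S is empty (adds nothing new); in D->S then bool, S is followed by then bool with FIRST {then}; in E->D S E, S is followed by E with FIRST {λ, read, then}; in E->D S E, the suffix after S is nullable, so FOLLOW(S) ⊇ FOLLOW(E) = {$, read, then}. Thus FOLLOW(S) = {$, read, then}.
FOLLOW(E): in S->E, the suffix after E is empty, so FOLLOW(E) ⊇ FOLLOW(S) = {$, read, then}; in D->E read, E is followed by read with FIRST {read}; in E->D S E, the suffix after E is empty (adds nothing new). Thus FOLLOW(E) = {$, read, then}.
FOLLOW(D): in E->D S E, D is followed by S E with FIRST {λ, read, then}; in E->D S E, the suffix after D is nullable, so FOLLOW(D) ⊇ FOLLOW(E) = {$, read, then}. Thus FOLLOW(D) = {$, read, then}.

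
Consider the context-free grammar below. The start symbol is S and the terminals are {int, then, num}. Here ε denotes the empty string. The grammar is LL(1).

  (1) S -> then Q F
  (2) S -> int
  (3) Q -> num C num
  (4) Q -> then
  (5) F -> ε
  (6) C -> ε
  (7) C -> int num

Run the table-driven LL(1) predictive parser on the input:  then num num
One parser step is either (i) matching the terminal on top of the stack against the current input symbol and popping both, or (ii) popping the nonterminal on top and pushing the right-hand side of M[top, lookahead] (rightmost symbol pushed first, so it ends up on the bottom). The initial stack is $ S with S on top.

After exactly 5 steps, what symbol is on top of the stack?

num

     Stack          Input           Action
  1  $ S            then num num $  expand S -> then Q F
  2  $ F Q then     then num num $  match then
  3  $ F Q          num num $       expand Q -> num C num
  4  $ F num C num  num num $       match num
  5  $ F num C      num $           expand C -> ε
Stack after step 5: $ F num (top = num).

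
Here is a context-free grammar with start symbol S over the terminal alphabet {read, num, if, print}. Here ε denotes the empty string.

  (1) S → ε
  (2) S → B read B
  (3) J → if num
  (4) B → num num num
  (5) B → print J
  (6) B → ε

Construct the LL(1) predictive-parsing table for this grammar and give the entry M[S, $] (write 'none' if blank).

FIRST(J): from J→if num we get {if}. So FIRST(J) = {if}.
FIRST(B): from B→num num num we get {num}; from B→print J we get {print}; from B→ε we get {ε}. So FIRST(B) = {ε, num, print}.
FIRST(S): from S→ε we get {ε}; from S→B read B we get {num, print, read}. So FIRST(S) = {ε, num, print, read}.
FOLLOW(S) includes $ since S is the start symbol.
FOLLOW(S): S appears on no right-hand side. Thus FOLLOW(S) = {$}.
For S → ε: FIRST(ε) = {ε}, so it goes in M[S, t] for t ∈ {}; since ε ∈ FIRST, also for every t ∈ FOLLOW(S) = {$}.
For S → B read B: FIRST(B read B) = {num, print, read}, so it goes in M[S, t] for t ∈ {num, print, read}.

S → ε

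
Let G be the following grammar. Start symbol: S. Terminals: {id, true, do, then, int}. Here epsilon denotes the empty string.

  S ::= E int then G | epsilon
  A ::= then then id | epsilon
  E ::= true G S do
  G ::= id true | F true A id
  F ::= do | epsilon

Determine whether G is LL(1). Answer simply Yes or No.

Yes

FIRST(S) = {epsilon, true}
FIRST(A) = {epsilon, then}
FIRST(E) = {true}
FIRST(G) = {do, id, true}
FIRST(F) = {epsilon, do}
FOLLOW(S) = {$, do}
FOLLOW(A) = {id}
FOLLOW(E) = {int}
FOLLOW(G) = {$, do, true}
FOLLOW(F) = {true}
Each cell of M receives at most one production.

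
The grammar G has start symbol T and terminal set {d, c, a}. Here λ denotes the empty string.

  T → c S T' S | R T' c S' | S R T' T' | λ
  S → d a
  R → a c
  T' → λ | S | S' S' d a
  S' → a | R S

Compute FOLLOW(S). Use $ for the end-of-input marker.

{$, a, c, d}

FIRST(S) = {d}
FIRST(R) = {a}
FIRST(T) = {λ, a, c, d}  (via R T' c S', S R T' T')
FIRST(S') = {a}  (via R S)
FIRST(T') = {λ, a, d}  (via S, S' S' d a)
FOLLOW(T) includes $ since T is the start symbol.
FOLLOW(T): T appears on no right-hand side. Thus FOLLOW(T) = {$}.
FOLLOW(R): in T→R T' c S', R is followed by T' c S' with FIRST {a, c, d}; in T→S R T' T', R is followed by T' T' with FIRST {λ, a, d}; in T→S R T' T', the suffix after R is nullable, so FOLLOW(R) ⊇ FOLLOW(T) = {$}; in S'→R S, R is followed by S with FIRST {d}. Thus FOLLOW(R) = {$, a, c, d}.
FOLLOW(T'): in T→c S T' S, T' is followed by S with FIRST {d}; in T→R T' c S', T' is followed by c S' with FIRST {c}; in T→S R T' T' (occurrence 1), T' is followed by T' with FIRST {λ, a, d}; in T→S R T' T' (occurrence 1), the suffix after T' is nullable, so FOLLOW(T') ⊇ FOLLOW(T) = {$}; in T→S R T' T' (occurrence 2), the suffix after T' is empty, so FOLLOW(T') ⊇ FOLLOW(T) = {$}. Thus FOLLOW(T') = {$, a, c, d}.
FOLLOW(S'): in T→R T' c S', the suffix after S' is empty, so FOLLOW(S') ⊇ FOLLOW(T) = {$}; in T'→S' S' d a (occurrence 1), S' is followed by S' d a with FIRST {a}; in T'→S' S' d a (occurrence 2), S' is followed by d a with FIRST {d}. Thus FOLLOW(S') = {$, a, d}.
FOLLOW(S): in T→c S T' S (occurrence 1), S is followed by T' S with FIRST {a, d}; in T→c S T' S (occurrence 2), the suffix after S is empty, so FOLLOW(S) ⊇ FOLLOW(T) = {$}; in T→S R T' T', S is followed by R T' T' with FIRST {a}; in T'→S, the suffix after S is empty, so FOLLOW(S) ⊇ FOLLOW(T') = {$, a, c, d}; in S'→R S, the suffix after S is empty, so FOLLOW(S) ⊇ FOLLOW(S') = {$, a, d}. Thus FOLLOW(S) = {$, a, c, d}.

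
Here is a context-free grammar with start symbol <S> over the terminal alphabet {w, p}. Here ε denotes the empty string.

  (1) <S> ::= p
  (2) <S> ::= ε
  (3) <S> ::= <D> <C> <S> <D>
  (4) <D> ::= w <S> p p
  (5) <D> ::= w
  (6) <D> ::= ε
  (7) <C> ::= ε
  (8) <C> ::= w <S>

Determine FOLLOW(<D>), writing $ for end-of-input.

FIRST(<D>) = {ε, w}
FIRST(<C>) = {ε, w}
FIRST(<S>) = {ε, p, w}  (via <D> <C> <S> <D>)
FOLLOW(<S>) includes $ since <S> is the start symbol.
FOLLOW(<S>): in <S>::=<D> <C> <S> <D>, <S> is followed by <D> with FIRST {ε, w}; in <S>::=<D> <C> <S> <D>, the suffix after <S> is nullable (adds nothing new); in <D>::=w <S> p p, <S> is followed by p p with FIRST {p}; in <C>::=w <S>, the suffix after <S> is empty, so FOLLOW(<S>) ⊇ FOLLOW(<C>) = {$, p, w}. Thus FOLLOW(<S>) = {$, p, w}.
FOLLOW(<D>): in <S>::=<D> <C> <S> <D> (occurrence 1), <D> is followed by <C> <S> <D> with FIRST {ε, p, w}; in <S>::=<D> <C> <S> <D> (occurrence 1), the suffix after <D> is nullable, so FOLLOW(<D>) ⊇ FOLLOW(<S>) = {$, p, w}; in <S>::=<D> <C> <S> <D> (occurrence 2), the suffix after <D> is empty, so FOLLOW(<D>) ⊇ FOLLOW(<S>) = {$, p, w}. Thus FOLLOW(<D>) = {$, p, w}.
FOLLOW(<C>): in <S>::=<D> <C> <S> <D>, <C> is followed by <S> <D> with FIRST {ε, p, w}; in <S>::=<D> <C> <S> <D>, the suffix after <C> is nullable, so FOLLOW(<C>) ⊇ FOLLOW(<S>) = {$, p, w}. Thus FOLLOW(<C>) = {$, p, w}.

{$, p, w}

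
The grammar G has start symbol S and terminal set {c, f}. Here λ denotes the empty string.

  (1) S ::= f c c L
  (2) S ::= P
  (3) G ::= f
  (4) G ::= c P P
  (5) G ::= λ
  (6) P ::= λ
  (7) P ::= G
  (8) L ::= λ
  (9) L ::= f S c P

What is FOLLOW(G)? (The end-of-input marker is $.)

{$, c, f}

FIRST(G): from G::=f we get {f}; from G::=c P P we get {c}; from G::=λ we get {λ}. So FIRST(G) = {λ, c, f}.
FIRST(L): from L::=λ we get {λ}; from L::=f S c P we get {f}. So FIRST(L) = {λ, f}.
FIRST(P): from P::=λ we get {λ}; from P::=G we get {λ, c, f}. So FIRST(P) = {λ, c, f}.
FIRST(S): from S::=f c c L we get {f}; from S::=P we get {λ, c, f}. So FIRST(S) = {λ, c, f}.
FOLLOW(S) includes $ since S is the start symbol.
FOLLOW(S): in L::=f S c P, S is followed by c P with FIRST {c}. Thus FOLLOW(S) = {$, c}.
FOLLOW(L): in S::=f c c L, the suffix after L is empty, so FOLLOW(L) ⊇ FOLLOW(S) = {$, c}. Thus FOLLOW(L) = {$, c}.
FOLLOW(G): in P::=G, the suffix after G is empty, so FOLLOW(G) ⊇ FOLLOW(P) = {$, c, f}. Thus FOLLOW(G) = {$, c, f}.
FOLLOW(P): in S::=P, the suffix after P is empty, so FOLLOW(P) ⊇ FOLLOW(S) = {$, c}; in G::=c P P (occurrence 1), P is followed by P with FIRST {λ, c, f}; in G::=c P P (occurrence 1), the suffix after P is nullable, so FOLLOW(P) ⊇ FOLLOW(G) = {$, c, f}; in G::=c P P (occurrence 2), the suffix after P is empty, so FOLLOW(P) ⊇ FOLLOW(G) = {$, c, f}; in L::=f S c P, the suffix after P is empty, so FOLLOW(P) ⊇ FOLLOW(L) = {$, c}. Thus FOLLOW(P) = {$, c, f}.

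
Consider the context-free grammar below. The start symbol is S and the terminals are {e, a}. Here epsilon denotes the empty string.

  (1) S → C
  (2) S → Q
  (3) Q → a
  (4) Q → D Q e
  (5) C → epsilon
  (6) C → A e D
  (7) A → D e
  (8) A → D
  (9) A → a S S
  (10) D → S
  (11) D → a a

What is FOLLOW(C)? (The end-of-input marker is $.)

FIRST(S): from S→C we get {epsilon, a, e}; from S→Q we get {a, e}. So FIRST(S) = {epsilon, a, e}.
FIRST(D): from D→S we get {epsilon, a, e}; from D→a a we get {a}. So FIRST(D) = {epsilon, a, e}.
FIRST(Q): from Q→a we get {a}; from Q→D Q e we get {a, e}. So FIRST(Q) = {a, e}.
FIRST(A): from A→D e we get {a, e}; from A→D we get {epsilon, a, e}; from A→a S S we get {a}. So FIRST(A) = {epsilon, a, e}.
FIRST(C): from C→epsilon we get {epsilon}; from C→A e D we get {a, e}. So FIRST(C) = {epsilon, a, e}.
FOLLOW(S) includes $ since S is the start symbol.
FOLLOW(A): in C→A e D, A is followed by e D with FIRST {e}. Thus FOLLOW(A) = {e}.
FOLLOW(S): in A→a S S (occurrence 1), S is followed by S with FIRST {epsilon, a, e}; in A→a S S (occurrence 1), the suffix after S is nullable, so FOLLOW(S) ⊇ FOLLOW(A) = {e}; in A→a S S (occurrence 2), the suffix after S is empty, so FOLLOW(S) ⊇ FOLLOW(A) = {e}; in D→S, the suffix after S is empty, so FOLLOW(S) ⊇ FOLLOW(D) = {$, a, e}. Thus FOLLOW(S) = {$, a, e}.
FOLLOW(Q): in S→Q, the suffix after Q is empty, so FOLLOW(Q) ⊇ FOLLOW(S) = {$, a, e}; in Q→D Q e, Q is followed by e with FIRST {e}. Thus FOLLOW(Q) = {$, a, e}.
FOLLOW(C): in S→C, the suffix after C is empty, so FOLLOW(C) ⊇ FOLLOW(S) = {$, a, e}. Thus FOLLOW(C) = {$, a, e}.
FOLLOW(D): in Q→D Q e, D is followed by Q e with FIRST {a, e}; in C→A e D, the suffix after D is empty, so FOLLOW(D) ⊇ FOLLOW(C) = {$, a, e}; in A→D e, D is followed by e with FIRST {e}; in A→D, the suffix after D is empty, so FOLLOW(D) ⊇ FOLLOW(A) = {e}. Thus FOLLOW(D) = {$, a, e}.

{$, a, e}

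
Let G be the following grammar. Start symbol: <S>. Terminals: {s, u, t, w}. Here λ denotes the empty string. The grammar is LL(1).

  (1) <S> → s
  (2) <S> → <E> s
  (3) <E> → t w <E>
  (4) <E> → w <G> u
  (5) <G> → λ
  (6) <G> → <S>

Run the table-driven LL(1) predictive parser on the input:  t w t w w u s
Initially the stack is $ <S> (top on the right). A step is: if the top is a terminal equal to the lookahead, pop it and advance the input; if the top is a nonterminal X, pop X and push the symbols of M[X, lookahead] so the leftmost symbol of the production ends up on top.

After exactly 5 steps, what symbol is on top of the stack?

     Stack        Input            Action
  1  $ <S>        t w t w w u s $  expand <S> → <E> s
  2  $ s <E>      t w t w w u s $  expand <E> → t w <E>
  3  $ s <E> w t  t w t w w u s $  match t
  4  $ s <E> w    w t w w u s $    match w
  5  $ s <E>      t w w u s $      expand <E> → t w <E>
Stack after step 5: $ s <E> w t (top = t).

t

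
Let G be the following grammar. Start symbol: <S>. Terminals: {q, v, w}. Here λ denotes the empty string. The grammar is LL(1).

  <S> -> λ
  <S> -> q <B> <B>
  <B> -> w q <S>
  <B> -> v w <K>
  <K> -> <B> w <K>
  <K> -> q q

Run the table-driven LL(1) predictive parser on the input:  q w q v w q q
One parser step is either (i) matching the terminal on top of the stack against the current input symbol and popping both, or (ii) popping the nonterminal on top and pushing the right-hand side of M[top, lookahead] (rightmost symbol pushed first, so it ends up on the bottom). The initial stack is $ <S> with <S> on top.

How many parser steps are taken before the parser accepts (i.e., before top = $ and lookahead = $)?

12

      Stack          Input            Action
   1  $ <S>          q w q v w q q $  expand <S> -> q <B> <B>
   2  $ <B> <B> q    q w q v w q q $  match q
   3  $ <B> <B>      w q v w q q $    expand <B> -> w q <S>
   4  $ <B> <S> q w  w q v w q q $    match w
   5  $ <B> <S> q    q v w q q $      match q
   6  $ <B> <S>      v w q q $        expand <S> -> λ
   7  $ <B>          v w q q $        expand <B> -> v w <K>
   8  $ <K> w v      v w q q $        match v
   9  $ <K> w        w q q $          match w
  10  $ <K>          q q $            expand <K> -> q q
  11  $ q q          q q $            match q
  12  $ q            q $              match q
Accept reached after 12 steps.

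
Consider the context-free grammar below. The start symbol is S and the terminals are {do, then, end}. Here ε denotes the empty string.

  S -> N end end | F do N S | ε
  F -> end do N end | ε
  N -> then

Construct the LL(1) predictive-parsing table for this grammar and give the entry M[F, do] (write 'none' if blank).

FIRST(F): from F->end do N end we get {end}; from F->ε we get {ε}. So FIRST(F) = {ε, end}.
FIRST(N): from N->then we get {then}. So FIRST(N) = {then}.
FIRST(S): from S->N end end we get {then}; from S->F do N S we get {do, end}; from S->ε we get {ε}. So FIRST(S) = {ε, do, end, then}.
FOLLOW(S) includes $ since S is the start symbol.
FOLLOW(F): in S->F do N S, F is followed by do N S with FIRST {do}. Thus FOLLOW(F) = {do}.
For F -> end do N end: FIRST(end do N end) = {end}, so it goes in M[F, t] for t ∈ {end}.
For F -> ε: FIRST(ε) = {ε}, so it goes in M[F, t] for t ∈ {}; since ε ∈ FIRST, also for every t ∈ FOLLOW(F) = {do}.

F -> ε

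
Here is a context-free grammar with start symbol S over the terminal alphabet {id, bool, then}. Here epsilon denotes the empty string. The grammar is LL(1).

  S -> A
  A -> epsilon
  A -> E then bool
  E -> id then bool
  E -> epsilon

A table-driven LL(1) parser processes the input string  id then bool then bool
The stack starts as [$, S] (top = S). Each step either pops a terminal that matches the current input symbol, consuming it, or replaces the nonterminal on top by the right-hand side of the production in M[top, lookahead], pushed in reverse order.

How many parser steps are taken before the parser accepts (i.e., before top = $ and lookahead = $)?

     Stack                     Input                     Action
  1  $ S                       id then bool then bool $  expand S -> A
  2  $ A                       id then bool then bool $  expand A -> E then bool
  3  $ bool then E             id then bool then bool $  expand E -> id then bool
  4  $ bool then bool then id  id then bool then bool $  match id
  5  $ bool then bool then     then bool then bool $     match then
  6  $ bool then bool          bool then bool $          match bool
  7  $ bool then               then bool $               match then
  8  $ bool                    bool $                    match bool
Accept reached after 8 steps.

8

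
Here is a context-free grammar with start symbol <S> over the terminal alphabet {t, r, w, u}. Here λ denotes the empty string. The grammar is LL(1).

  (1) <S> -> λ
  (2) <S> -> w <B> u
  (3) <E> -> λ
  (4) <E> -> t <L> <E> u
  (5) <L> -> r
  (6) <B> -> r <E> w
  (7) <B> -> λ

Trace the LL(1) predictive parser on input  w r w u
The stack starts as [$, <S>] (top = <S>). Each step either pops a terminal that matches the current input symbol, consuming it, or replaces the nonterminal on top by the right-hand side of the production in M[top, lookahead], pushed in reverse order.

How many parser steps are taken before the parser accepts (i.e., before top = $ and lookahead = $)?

7

step 1: stack=$ <S>  input=w r w u $  — expand <S> -> w <B> u
step 2: stack=$ u <B> w  input=w r w u $  — match w
step 3: stack=$ u <B>  input=r w u $  — expand <B> -> r <E> w
step 4: stack=$ u w <E> r  input=r w u $  — match r
step 5: stack=$ u w <E>  input=w u $  — expand <E> -> λ
step 6: stack=$ u w  input=w u $  — match w
step 7: stack=$ u  input=u $  — match u
Accept reached after 7 steps.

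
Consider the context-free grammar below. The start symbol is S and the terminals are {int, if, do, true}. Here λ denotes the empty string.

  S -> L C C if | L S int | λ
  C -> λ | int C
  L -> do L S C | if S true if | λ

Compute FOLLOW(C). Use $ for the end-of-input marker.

{do, if, int}

FIRST(C) = {λ, int}
FIRST(L) = {λ, do, if}
FIRST(S) = {λ, do, if, int}  (via L C C if, L S int)
FOLLOW(S) includes $ since S is the start symbol.
FOLLOW(L): in S->L C C if, L is followed by C C if with FIRST {if, int}; in S->L S int, L is followed by S int with FIRST {do, if, int}; in L->do L S C, L is followed by S C with FIRST {λ, do, if, int}; in L->do L S C, the suffix after L is nullable (adds nothing new). Thus FOLLOW(L) = {do, if, int}.
FOLLOW(S): in S->L S int, S is followed by int with FIRST {int}; in L->do L S C, S is followed by C with FIRST {λ, int}; in L->do L S C, the suffix after S is nullable, so FOLLOW(S) ⊇ FOLLOW(L) = {do, if, int}; in L->if S true if, S is followed by true if with FIRST {true}. Thus FOLLOW(S) = {$, do, if, int, true}.
FOLLOW(C): in S->L C C if (occurrence 1), C is followed by C if with FIRST {if, int}; in S->L C C if (occurrence 2), C is followed by if with FIRST {if}; in C->int C, the suffix after C is empty (adds nothing new); in L->do L S C, the suffix after C is empty, so FOLLOW(C) ⊇ FOLLOW(L) = {do, if, int}. Thus FOLLOW(C) = {do, if, int}.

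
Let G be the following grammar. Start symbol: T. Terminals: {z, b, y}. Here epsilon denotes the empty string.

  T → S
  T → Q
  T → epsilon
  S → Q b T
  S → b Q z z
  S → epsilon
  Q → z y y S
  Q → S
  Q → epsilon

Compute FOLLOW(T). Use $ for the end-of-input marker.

{$, b, z}

FIRST(T) = {epsilon, b, z}  (via S, Q)
FIRST(S) = {epsilon, b, z}  (via Q b T)
FIRST(Q) = {epsilon, b, z}  (via S)
FOLLOW(T) includes $ since T is the start symbol.
FOLLOW(T): in S→Q b T, the suffix after T is empty, so FOLLOW(T) ⊇ FOLLOW(S) = {$, b, z}. Thus FOLLOW(T) = {$, b, z}.
FOLLOW(Q): in T→Q, the suffix after Q is empty, so FOLLOW(Q) ⊇ FOLLOW(T) = {$, b, z}; in S→Q b T, Q is followed by b T with FIRST {b}; in S→b Q z z, Q is followed by z z with FIRST {z}. Thus FOLLOW(Q) = {$, b, z}.
FOLLOW(S): in T→S, the suffix after S is empty, so FOLLOW(S) ⊇ FOLLOW(T) = {$, b, z}; in Q→z y y S, the suffix after S is empty, so FOLLOW(S) ⊇ FOLLOW(Q) = {$, b, z}; in Q→S, the suffix after S is empty, so FOLLOW(S) ⊇ FOLLOW(Q) = {$, b, z}. Thus FOLLOW(S) = {$, b, z}.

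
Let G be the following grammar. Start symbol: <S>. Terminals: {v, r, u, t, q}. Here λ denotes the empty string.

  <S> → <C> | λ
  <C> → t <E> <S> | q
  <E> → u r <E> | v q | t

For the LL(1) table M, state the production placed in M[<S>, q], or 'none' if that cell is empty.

<S> → <C>

FIRST(<C>) = {q, t}
FIRST(<E>) = {t, u, v}
FIRST(<S>) = {λ, q, t}  (via <C>)
FOLLOW(<S>) includes $ since <S> is the start symbol.
FOLLOW(<S>): in <C>→t <E> <S>, the suffix after <S> is empty, so FOLLOW(<S>) ⊇ FOLLOW(<C>) = {$}. Thus FOLLOW(<S>) = {$}.
FOLLOW(<C>): in <S>→<C>, the suffix after <C> is empty, so FOLLOW(<C>) ⊇ FOLLOW(<S>) = {$}. Thus FOLLOW(<C>) = {$}.
For <S> → <C>: FIRST(<C>) = {q, t}, so it goes in M[<S>, t] for t ∈ {q, t}.
For <S> → λ: FIRST(λ) = {λ}, so it goes in M[<S>, t] for t ∈ {}; since λ ∈ FIRST, also for every t ∈ FOLLOW(<S>) = {$}.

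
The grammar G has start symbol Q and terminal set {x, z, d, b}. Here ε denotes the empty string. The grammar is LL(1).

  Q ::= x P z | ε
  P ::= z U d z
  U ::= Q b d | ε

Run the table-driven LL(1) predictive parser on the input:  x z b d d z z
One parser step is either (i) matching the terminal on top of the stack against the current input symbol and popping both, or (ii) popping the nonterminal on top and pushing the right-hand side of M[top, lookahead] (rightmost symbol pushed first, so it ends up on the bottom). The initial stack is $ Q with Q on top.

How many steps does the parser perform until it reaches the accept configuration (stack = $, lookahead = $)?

      Stack          Input            Action
   1  $ Q            x z b d d z z $  expand Q ::= x P z
   2  $ z P x        x z b d d z z $  match x
   3  $ z P          z b d d z z $    expand P ::= z U d z
   4  $ z z d U z    z b d d z z $    match z
   5  $ z z d U      b d d z z $      expand U ::= Q b d
   6  $ z z d d b Q  b d d z z $      expand Q ::= ε
   7  $ z z d d b    b d d z z $      match b
   8  $ z z d d      d d z z $        match d
   9  $ z z d        d z z $          match d
  10  $ z z          z z $            match z
  11  $ z            z $              match z
Accept reached after 11 steps.

11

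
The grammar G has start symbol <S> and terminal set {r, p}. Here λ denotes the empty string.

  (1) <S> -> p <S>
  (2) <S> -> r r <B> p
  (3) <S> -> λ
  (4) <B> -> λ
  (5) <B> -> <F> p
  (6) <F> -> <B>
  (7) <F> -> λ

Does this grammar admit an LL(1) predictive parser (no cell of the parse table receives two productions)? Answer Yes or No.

FIRST(<S>) = {λ, p, r}
FIRST(<B>) = {λ, p}
FIRST(<F>) = {λ, p}
FOLLOW(<S>) = {$}
FOLLOW(<B>) = {p}
FOLLOW(<F>) = {p}
Cell M[<B>, p] receives both <B> -> λ and <B> -> <F> p — the grammar is not LL(1).

No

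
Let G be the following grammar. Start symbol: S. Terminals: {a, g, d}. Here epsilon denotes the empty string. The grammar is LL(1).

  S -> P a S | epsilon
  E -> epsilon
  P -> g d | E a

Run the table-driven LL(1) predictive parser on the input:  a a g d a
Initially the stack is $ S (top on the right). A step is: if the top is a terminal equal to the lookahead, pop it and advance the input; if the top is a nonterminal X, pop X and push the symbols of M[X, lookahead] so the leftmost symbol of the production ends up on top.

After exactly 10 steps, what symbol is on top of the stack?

S

      Stack      Input        Action
   1  $ S        a a g d a $  expand S -> P a S
   2  $ S a P    a a g d a $  expand P -> E a
   3  $ S a a E  a a g d a $  expand E -> epsilon
   4  $ S a a    a a g d a $  match a
   5  $ S a      a g d a $    match a
   6  $ S        g d a $      expand S -> P a S
   7  $ S a P    g d a $      expand P -> g d
   8  $ S a d g  g d a $      match g
   9  $ S a d    d a $        match d
  10  $ S a      a $          match a
Stack after step 10: $ S (top = S).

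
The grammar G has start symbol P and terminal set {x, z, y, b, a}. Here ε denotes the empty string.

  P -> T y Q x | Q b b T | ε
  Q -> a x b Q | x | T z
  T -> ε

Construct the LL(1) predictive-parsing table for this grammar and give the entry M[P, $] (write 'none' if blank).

FIRST(T): from T->ε we get {ε}. So FIRST(T) = {ε}.
FIRST(Q): from Q->a x b Q we get {a}; from Q->x we get {x}; from Q->T z we get {z}. So FIRST(Q) = {a, x, z}.
FIRST(P): from P->T y Q x we get {y}; from P->Q b b T we get {a, x, z}; from P->ε we get {ε}. So FIRST(P) = {ε, a, x, y, z}.
FOLLOW(P) includes $ since P is the start symbol.
FOLLOW(P): P appears on no right-hand side. Thus FOLLOW(P) = {$}.
For P -> T y Q x: FIRST(T y Q x) = {y}, so it goes in M[P, t] for t ∈ {y}.
For P -> Q b b T: FIRST(Q b b T) = {a, x, z}, so it goes in M[P, t] for t ∈ {a, x, z}.
For P -> ε: FIRST(ε) = {ε}, so it goes in M[P, t] for t ∈ {}; since ε ∈ FIRST, also for every t ∈ FOLLOW(P) = {$}.

P -> ε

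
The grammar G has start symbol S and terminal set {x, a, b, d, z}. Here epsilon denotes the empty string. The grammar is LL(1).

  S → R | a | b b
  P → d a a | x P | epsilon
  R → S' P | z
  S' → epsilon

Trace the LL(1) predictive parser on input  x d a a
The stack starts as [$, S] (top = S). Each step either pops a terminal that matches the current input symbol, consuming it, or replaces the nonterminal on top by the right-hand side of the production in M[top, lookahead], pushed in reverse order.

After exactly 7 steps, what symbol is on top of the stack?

a

     Stack    Input      Action
  1  $ S      x d a a $  expand S → R
  2  $ R      x d a a $  expand R → S' P
  3  $ P S'   x d a a $  expand S' → epsilon
  4  $ P      x d a a $  expand P → x P
  5  $ P x    x d a a $  match x
  6  $ P      d a a $    expand P → d a a
  7  $ a a d  d a a $    match d
Stack after step 7: $ a a (top = a).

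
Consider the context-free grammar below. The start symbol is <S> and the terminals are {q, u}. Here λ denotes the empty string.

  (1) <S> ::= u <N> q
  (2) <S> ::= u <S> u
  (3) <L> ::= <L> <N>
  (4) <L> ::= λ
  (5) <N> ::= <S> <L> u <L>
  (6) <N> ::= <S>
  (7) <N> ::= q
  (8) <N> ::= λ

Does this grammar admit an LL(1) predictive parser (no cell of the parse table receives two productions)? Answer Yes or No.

FIRST(<S>) = {u}
FIRST(<L>) = {λ, q, u}
FIRST(<N>) = {λ, q, u}
FOLLOW(<S>) = {$, q, u}
FOLLOW(<L>) = {q, u}
FOLLOW(<N>) = {q, u}
Cell M[<L>, q] receives both <L> ::= <L> <N> and <L> ::= λ — the grammar is not LL(1).

No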